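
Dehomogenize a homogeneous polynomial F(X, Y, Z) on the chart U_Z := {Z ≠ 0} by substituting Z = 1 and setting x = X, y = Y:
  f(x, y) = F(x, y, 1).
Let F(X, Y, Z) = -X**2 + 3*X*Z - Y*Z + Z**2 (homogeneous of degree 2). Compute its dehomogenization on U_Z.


f(x, y) = -x**2 + 3*x - y + 1

On U_Z we set Z = 1. Each monomial c·X^i·Y^j·Z^k in F becomes c·x^i·y^j·1^k = c·x^i·y^j.
Substituting Z = 1: F(X, Y, 1) = -x**2 + 3*x - y + 1.
Note: deg(f) ≤ deg(F) = 2; strict inequality happens when F is divisible by Z (lost terms).


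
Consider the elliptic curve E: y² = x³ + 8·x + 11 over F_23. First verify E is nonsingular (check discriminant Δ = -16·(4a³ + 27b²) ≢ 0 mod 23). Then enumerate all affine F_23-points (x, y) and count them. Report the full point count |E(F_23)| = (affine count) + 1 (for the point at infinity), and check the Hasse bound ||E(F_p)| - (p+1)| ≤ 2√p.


Affine points = {(2, 9), (2, 14), (3, 4), (3, 19), (8, 9), (8, 14), (11, 2), (11, 21), (12, 8), (12, 15), (13, 9), (13, 14), (16, 7), (16, 16), (17, 0), (20, 11), (20, 12), (22, 5), (22, 18)}; affine count = 19; |E(F_23)| = 20.

Discriminant check: Δ ∝ 4a³ + 27b² = 4·8³ + 27·11² = 4·512 + 27·121 ≡ 2 (mod 23). Nonzero ⇒ E is nonsingular.
For each x ∈ F_23, compute rhs = x³ + 8·x + 11 mod 23, then count y ∈ F_23 with y² ≡ rhs.
  x = 0: rhs = 11, matching y values: none (0 points).
  x = 1: rhs = 20, matching y values: none (0 points).
  x = 2: rhs = 12, matching y values: 9, 14 (2 points).
  x = 3: rhs = 16, matching y values: 4, 19 (2 points).
  x = 4: rhs = 15, matching y values: none (0 points).
  x = 5: rhs = 15, matching y values: none (0 points).
  x = 6: rhs = 22, matching y values: none (0 points).
  x = 7: rhs = 19, matching y values: none (0 points).
  x = 8: rhs = 12, matching y values: 9, 14 (2 points).
  x = 9: rhs = 7, matching y values: none (0 points).
  x = 10: rhs = 10, matching y values: none (0 points).
  x = 11: rhs = 4, matching y values: 2, 21 (2 points).
  x = 12: rhs = 18, matching y values: 8, 15 (2 points).
  x = 13: rhs = 12, matching y values: 9, 14 (2 points).
  x = 14: rhs = 15, matching y values: none (0 points).
  x = 15: rhs = 10, matching y values: none (0 points).
  x = 16: rhs = 3, matching y values: 7, 16 (2 points).
  x = 17: rhs = 0, matching y values: 0 (1 points).
  x = 18: rhs = 7, matching y values: none (0 points).
  x = 19: rhs = 7, matching y values: none (0 points).
  x = 20: rhs = 6, matching y values: 11, 12 (2 points).
  x = 21: rhs = 10, matching y values: none (0 points).
  x = 22: rhs = 2, matching y values: 5, 18 (2 points).
Total affine count: 19.
Full point count |E(F_23)| = 19 + 1 = 20.
Hasse bound: |20 − (23+1)| = |-4| = 4 ≤ 2√23 ≈ 9.5917 ✓.


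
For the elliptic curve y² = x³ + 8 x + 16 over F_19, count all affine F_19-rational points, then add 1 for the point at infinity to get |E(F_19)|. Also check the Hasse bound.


Affine points = {(0, 4), (0, 15), (1, 5), (1, 14), (4, 6), (4, 13), (7, 4), (7, 15), (9, 0), (12, 4), (12, 15), (17, 7), (17, 12), (18, 8), (18, 11)}; affine count = 15; |E(F_19)| = 16.

Discriminant check: Δ ∝ 4a³ + 27b² = 4·8³ + 27·16² = 4·512 + 27·256 ≡ 11 (mod 19). Nonzero ⇒ E is nonsingular.
For each x ∈ F_19, compute rhs = x³ + 8·x + 16 mod 19, then count y ∈ F_19 with y² ≡ rhs.
  x = 0: rhs = 16, matching y values: 4, 15 (2 points).
  x = 1: rhs = 6, matching y values: 5, 14 (2 points).
  x = 2: rhs = 2, matching y values: none (0 points).
  x = 3: rhs = 10, matching y values: none (0 points).
  x = 4: rhs = 17, matching y values: 6, 13 (2 points).
  x = 5: rhs = 10, matching y values: none (0 points).
  x = 6: rhs = 14, matching y values: none (0 points).
  x = 7: rhs = 16, matching y values: 4, 15 (2 points).
  x = 8: rhs = 3, matching y values: none (0 points).
  x = 9: rhs = 0, matching y values: 0 (1 points).
  x = 10: rhs = 13, matching y values: none (0 points).
  x = 11: rhs = 10, matching y values: none (0 points).
  x = 12: rhs = 16, matching y values: 4, 15 (2 points).
  x = 13: rhs = 18, matching y values: none (0 points).
  x = 14: rhs = 3, matching y values: none (0 points).
  x = 15: rhs = 15, matching y values: none (0 points).
  x = 16: rhs = 3, matching y values: none (0 points).
  x = 17: rhs = 11, matching y values: 7, 12 (2 points).
  x = 18: rhs = 7, matching y values: 8, 11 (2 points).
Total affine count: 15.
Full point count |E(F_19)| = 15 + 1 = 16.
Hasse bound: |16 − (19+1)| = |-4| = 4 ≤ 2√19 ≈ 8.7178 ✓.


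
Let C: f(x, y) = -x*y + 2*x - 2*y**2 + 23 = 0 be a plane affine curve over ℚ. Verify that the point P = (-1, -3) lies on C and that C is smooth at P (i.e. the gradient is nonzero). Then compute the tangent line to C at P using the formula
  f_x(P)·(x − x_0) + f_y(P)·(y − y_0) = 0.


Tangent line at P: 5*x + 13*y + 44 = 0.

Step 1: f(-1, -3) = 0, so P lies on C.
Step 2: partial derivatives
  f_x(x, y) = 2 - y, f_y(x, y) = -x - 4*y.
  f_x(P) = 5, f_y(P) = 13 (gradient nonzero, so P is smooth).
Step 3: tangent line at P: 5·(x − -1) + 13·(y − -3) = 0.
Expanding: 5*x + 13*y + 44 = 0.


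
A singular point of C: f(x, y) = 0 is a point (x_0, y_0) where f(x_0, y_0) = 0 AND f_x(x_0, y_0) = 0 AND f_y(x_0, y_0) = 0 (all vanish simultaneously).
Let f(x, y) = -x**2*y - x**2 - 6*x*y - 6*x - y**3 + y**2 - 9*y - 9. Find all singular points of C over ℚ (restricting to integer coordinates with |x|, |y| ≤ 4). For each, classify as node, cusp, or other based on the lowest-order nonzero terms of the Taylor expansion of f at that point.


Singular points: {(-3, 0)}; classification: node.

Compute partial derivatives:
  f_x = -2*x*y - 2*x - 6*y - 6.
  f_y = -x**2 - 6*x - 3*y**2 + 2*y - 9.
Scan x_0 ∈ {−4, ..., 4}. For each x_0, f_y(x_0, y) is a polynomial in y; find its integer roots y ∈ {−4, ..., 4}, then test f_x and f at those candidates.
  x = -4: f_y(-4, y) = -3*y**2 + 2*y - 1; no integer root y with |y| ≤ 4.
  x = -3: f_y(-3, y) = -3*y**2 + 2*y; vanishes at y ∈ {0}. (-3, 0): f_x = 0, f = 0 — SINGULAR.
  x = -2: f_y(-2, y) = -3*y**2 + 2*y - 1; no integer root y with |y| ≤ 4.
  x = -1: f_y(-1, y) = -3*y**2 + 2*y - 4; no integer root y with |y| ≤ 4.
  x = 0: f_y(0, y) = -3*y**2 + 2*y - 9; no integer root y with |y| ≤ 4.
  x = 1: f_y(1, y) = -3*y**2 + 2*y - 16; no integer root y with |y| ≤ 4.
  x = 2: f_y(2, y) = -3*y**2 + 2*y - 25; no integer root y with |y| ≤ 4.
  x = 3: f_y(3, y) = -3*y**2 + 2*y - 36; no integer root y with |y| ≤ 4.
  x = 4: f_y(4, y) = -3*y**2 + 2*y - 49; no integer root y with |y| ≤ 4.
Only singular point on the grid: (-3, 0).
Classify: substitute x = -3 + u, y = 0 + v and expand: f = -u**2*v - u**2 - v**3 + v**2.
No constant or linear terms (consistent with a singular point). Quadratic part: -u**2 + v**2. Cubic part: -u**2*v - v**3.
The quadratic part v**2 - u**2 = (v − u)(v + u) splits into two distinct linear factors, so there are two distinct tangent lines y − 0 = ±(x − -3) — this is a node (ordinary double point).
Classification: node.


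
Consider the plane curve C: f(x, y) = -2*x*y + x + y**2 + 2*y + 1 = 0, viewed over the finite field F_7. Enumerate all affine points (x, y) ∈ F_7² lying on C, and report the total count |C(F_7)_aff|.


Affine F_7-points: {(0, 6), (3, 2), (4, 1), (4, 5), (6, 0), (6, 3)}; count = 6.

For each of the 49 pairs (x, y) ∈ F_7², evaluate f(x, y) mod 7. Record the zeros.
  x = 0: [0↦1, 1↦4, 2↦2, 3↦2, 4↦4, 5↦1, 6↦0]  zeros at y ∈ {6}
  x = 1: [0↦2, 1↦3, 2↦6, 3↦4, 4↦4, 5↦6, 6↦3]  zeros at y ∈ ∅
  x = 2: [0↦3, 1↦2, 2↦3, 3↦6, 4↦4, 5↦4, 6↦6]  zeros at y ∈ ∅
  x = 3: [0↦4, 1↦1, 2↦0, 3↦1, 4↦4, 5↦2, 6↦2]  zeros at y ∈ {2}
  x = 4: [0↦5, 1↦0, 2↦4, 3↦3, 4↦4, 5↦0, 6↦5]  zeros at y ∈ {1, 5}
  x = 5: [0↦6, 1↦6, 2↦1, 3↦5, 4↦4, 5↦5, 6↦1]  zeros at y ∈ ∅
  x = 6: [0↦0, 1↦5, 2↦5, 3↦0, 4↦4, 5↦3, 6↦4]  zeros at y ∈ {0, 3}
Collecting zeros: affine points = {(0, 6), (3, 2), (4, 1), (4, 5), (6, 0), (6, 3)}.
Total count |C(F_7)_aff| = 6.


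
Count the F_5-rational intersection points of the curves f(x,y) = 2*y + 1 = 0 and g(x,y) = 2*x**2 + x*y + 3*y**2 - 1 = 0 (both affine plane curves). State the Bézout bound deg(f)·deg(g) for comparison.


Common zeros: {(1, 2), (3, 2)}; count = 2; Bézout bound = 2.

deg(f) = 1, deg(g) = 2, so Bézout bound = 2.
Scan x ∈ F_5. For each x, list the y ∈ F_5 with f(x, y) ≡ 0 and those with g(x, y) ≡ 0 (mod 5); the common zeros in that column are the intersection.
  x = 0: f ≡ 0 at y ∈ {2}; g ≡ 0 at y ∈ ∅; common: ∅.
  x = 1: f ≡ 0 at y ∈ {2}; g ≡ 0 at y ∈ {1, 2}; common: {2}.
  x = 2: f ≡ 0 at y ∈ {2}; g ≡ 0 at y ∈ {3}; common: ∅.
  x = 3: f ≡ 0 at y ∈ {2}; g ≡ 0 at y ∈ {2}; common: {2}.
  x = 4: f ≡ 0 at y ∈ {2}; g ≡ 0 at y ∈ {3, 4}; common: ∅.
Collecting: common zeros = {(1, 2), (3, 2)}, so the count is 2.
Comparison with the Bézout bound: 2 ≤ 2 = deg(f)·deg(g), as expected for curves with no common component (the bound is attained).


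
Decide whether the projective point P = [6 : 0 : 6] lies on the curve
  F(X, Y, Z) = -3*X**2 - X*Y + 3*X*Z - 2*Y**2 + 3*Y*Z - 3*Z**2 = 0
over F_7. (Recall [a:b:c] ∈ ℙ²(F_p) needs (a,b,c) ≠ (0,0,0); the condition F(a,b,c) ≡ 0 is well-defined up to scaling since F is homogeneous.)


F(6,0,6) ≡ 4 (mod 7); P is NOT on the curve.

Evaluate F(6, 0, 6) term-by-term (mod 7).
  -3*X**2 ↦ -3·36·1·1 = -108
  -X*Y ↦ -1·6·0·1 = 0
  3*X*Z ↦ 3·6·1·6 = 108
  -2*Y**2 ↦ -2·1·0·1 = 0
  3*Y*Z ↦ 3·1·0·6 = 0
  -3*Z**2 ↦ -3·1·1·36 = -108
Sum: F(6, 0, 6) = (-108) + (0) + (108) + (0) + (0) + (-108) = -108.
Reducing mod 7: -108 ≡ 4 (mod 7).
Since F(a, b, c) ≡ 4 ≠ 0 (mod 7), P does NOT lie on the curve.


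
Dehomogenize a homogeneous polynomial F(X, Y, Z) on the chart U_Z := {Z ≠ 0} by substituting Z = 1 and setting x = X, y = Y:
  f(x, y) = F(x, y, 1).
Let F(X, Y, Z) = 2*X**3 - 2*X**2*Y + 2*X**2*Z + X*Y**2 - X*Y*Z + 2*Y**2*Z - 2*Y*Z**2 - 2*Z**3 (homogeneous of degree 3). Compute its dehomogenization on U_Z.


f(x, y) = 2*x**3 - 2*x**2*y + 2*x**2 + x*y**2 - x*y + 2*y**2 - 2*y - 2

On U_Z we set Z = 1. Each monomial c·X^i·Y^j·Z^k in F becomes c·x^i·y^j·1^k = c·x^i·y^j.
Substituting Z = 1: F(X, Y, 1) = 2*x**3 - 2*x**2*y + 2*x**2 + x*y**2 - x*y + 2*y**2 - 2*y - 2.
Note: deg(f) ≤ deg(F) = 3; strict inequality happens when F is divisible by Z (lost terms).


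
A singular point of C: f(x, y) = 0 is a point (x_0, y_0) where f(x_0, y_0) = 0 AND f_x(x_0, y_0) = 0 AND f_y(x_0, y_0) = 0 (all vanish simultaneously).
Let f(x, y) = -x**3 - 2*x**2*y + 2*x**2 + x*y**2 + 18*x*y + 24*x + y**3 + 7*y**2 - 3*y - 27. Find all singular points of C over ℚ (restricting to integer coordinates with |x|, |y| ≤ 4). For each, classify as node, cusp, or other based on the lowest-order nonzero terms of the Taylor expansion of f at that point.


Singular points: {(3, -3)}; classification: node.

Compute partial derivatives:
  f_x = -3*x**2 - 4*x*y + 4*x + y**2 + 18*y + 24.
  f_y = -2*x**2 + 2*x*y + 18*x + 3*y**2 + 14*y - 3.
Scan x_0 ∈ {−4, ..., 4}. For each x_0, f_y(x_0, y) is a polynomial in y; find its integer roots y ∈ {−4, ..., 4}, then test f_x and f at those candidates.
  x = -4: f_y(-4, y) = 3*y**2 + 6*y - 107; no integer root y with |y| ≤ 4.
  x = -3: f_y(-3, y) = 3*y**2 + 8*y - 75; no integer root y with |y| ≤ 4.
  x = -2: f_y(-2, y) = 3*y**2 + 10*y - 47; no integer root y with |y| ≤ 4.
  x = -1: f_y(-1, y) = 3*y**2 + 12*y - 23; no integer root y with |y| ≤ 4.
  x = 0: f_y(0, y) = 3*y**2 + 14*y - 3; no integer root y with |y| ≤ 4.
  x = 1: f_y(1, y) = 3*y**2 + 16*y + 13; vanishes at y ∈ {-1}. (1, -1): f_x = 12 ≠ 0.
  x = 2: f_y(2, y) = 3*y**2 + 18*y + 25; no integer root y with |y| ≤ 4.
  x = 3: f_y(3, y) = 3*y**2 + 20*y + 33; vanishes at y ∈ {-3}. (3, -3): f_x = 0, f = 0 — SINGULAR.
  x = 4: f_y(4, y) = 3*y**2 + 22*y + 37; no integer root y with |y| ≤ 4.
Only singular point on the grid: (3, -3).
Classify: substitute x = 3 + u, y = -3 + v and expand: f = -u**3 - 2*u**2*v - u**2 + u*v**2 + v**3 + v**2.
No constant or linear terms (consistent with a singular point). Quadratic part: -u**2 + v**2. Cubic part: -u**3 - 2*u**2*v + u*v**2 + v**3.
The quadratic part v**2 - u**2 = (v − u)(v + u) splits into two distinct linear factors, so there are two distinct tangent lines y − -3 = ±(x − 3) — this is a node (ordinary double point).
Classification: node.


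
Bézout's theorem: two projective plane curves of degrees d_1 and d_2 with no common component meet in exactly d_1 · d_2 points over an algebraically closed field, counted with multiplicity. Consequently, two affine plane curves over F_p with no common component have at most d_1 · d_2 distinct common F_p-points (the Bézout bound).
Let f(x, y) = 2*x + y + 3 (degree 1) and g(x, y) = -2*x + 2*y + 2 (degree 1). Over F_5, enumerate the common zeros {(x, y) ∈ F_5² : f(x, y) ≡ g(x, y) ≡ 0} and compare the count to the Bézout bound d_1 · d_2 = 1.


Common zeros: {(1, 0)}; count = 1; Bézout bound = 1.

deg(f) = 1, deg(g) = 1, so Bézout bound = 1.
Scan x ∈ F_5. For each x, list the y ∈ F_5 with f(x, y) ≡ 0 and those with g(x, y) ≡ 0 (mod 5); the common zeros in that column are the intersection.
  x = 0: f ≡ 0 at y ∈ {2}; g ≡ 0 at y ∈ {4}; common: ∅.
  x = 1: f ≡ 0 at y ∈ {0}; g ≡ 0 at y ∈ {0}; common: {0}.
  x = 2: f ≡ 0 at y ∈ {3}; g ≡ 0 at y ∈ {1}; common: ∅.
  x = 3: f ≡ 0 at y ∈ {1}; g ≡ 0 at y ∈ {2}; common: ∅.
  x = 4: f ≡ 0 at y ∈ {4}; g ≡ 0 at y ∈ {3}; common: ∅.
Collecting: common zeros = {(1, 0)}, so the count is 1.
Comparison with the Bézout bound: 1 ≤ 1 = deg(f)·deg(g), as expected for curves with no common component (the bound is attained).


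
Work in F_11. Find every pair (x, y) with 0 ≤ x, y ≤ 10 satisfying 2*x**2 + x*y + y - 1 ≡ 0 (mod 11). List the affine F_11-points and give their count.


Affine F_11-points: {(0, 1), (1, 5), (2, 5), (3, 4), (4, 7), (5, 1), (6, 4), (7, 3), (8, 3), (9, 7)}; count = 10.

For each of the 121 pairs (x, y) ∈ F_11², evaluate f(x, y) mod 11. Record the zeros.
  x = 0: [0↦10, 1↦0, 2↦1, 3↦2, 4↦3, 5↦4, 6↦5, 7↦6, 8↦7, 9↦8, 10↦9]  zeros at y ∈ {1}
  x = 1: [0↦1, 1↦3, 2↦5, 3↦7, 4↦9, 5↦0, 6↦2, 7↦4, 8↦6, 9↦8, 10↦10]  zeros at y ∈ {5}
  x = 2: [0↦7, 1↦10, 2↦2, 3↦5, 4↦8, 5↦0, 6↦3, 7↦6, 8↦9, 9↦1, 10↦4]  zeros at y ∈ {5}
  x = 3: [0↦6, 1↦10, 2↦3, 3↦7, 4↦0, 5↦4, 6↦8, 7↦1, 8↦5, 9↦9, 10↦2]  zeros at y ∈ {4}
  x = 4: [0↦9, 1↦3, 2↦8, 3↦2, 4↦7, 5↦1, 6↦6, 7↦0, 8↦5, 9↦10, 10↦4]  zeros at y ∈ {7}
  x = 5: [0↦5, 1↦0, 2↦6, 3↦1, 4↦7, 5↦2, 6↦8, 7↦3, 8↦9, 9↦4, 10↦10]  zeros at y ∈ {1}
  x = 6: [0↦5, 1↦1, 2↦8, 3↦4, 4↦0, 5↦7, 6↦3, 7↦10, 8↦6, 9↦2, 10↦9]  zeros at y ∈ {4}
  x = 7: [0↦9, 1↦6, 2↦3, 3↦0, 4↦8, 5↦5, 6↦2, 7↦10, 8↦7, 9↦4, 10↦1]  zeros at y ∈ {3}
  x = 8: [0↦6, 1↦4, 2↦2, 3↦0, 4↦9, 5↦7, 6↦5, 7↦3, 8↦1, 9↦10, 10↦8]  zeros at y ∈ {3}
  x = 9: [0↦7, 1↦6, 2↦5, 3↦4, 4↦3, 5↦2, 6↦1, 7↦0, 8↦10, 9↦9, 10↦8]  zeros at y ∈ {7}
  x = 10: [0↦1, 1↦1, 2↦1, 3↦1, 4↦1, 5↦1, 6↦1, 7↦1, 8↦1, 9↦1, 10↦1]  zeros at y ∈ ∅
Collecting zeros: affine points = {(0, 1), (1, 5), (2, 5), (3, 4), (4, 7), (5, 1), (6, 4), (7, 3), (8, 3), (9, 7)}.
Total count |C(F_11)_aff| = 10.


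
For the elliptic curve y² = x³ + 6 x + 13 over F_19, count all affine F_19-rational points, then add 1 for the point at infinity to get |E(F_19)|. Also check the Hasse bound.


Affine points = {(1, 1), (1, 18), (3, 1), (3, 18), (4, 5), (4, 14), (5, 4), (5, 15), (9, 6), (9, 13), (10, 3), (10, 16), (11, 2), (11, 17), (15, 1), (15, 18), (16, 5), (16, 14), (18, 5), (18, 14)}; affine count = 20; |E(F_19)| = 21.

Discriminant check: Δ ∝ 4a³ + 27b² = 4·6³ + 27·13² = 4·216 + 27·169 ≡ 12 (mod 19). Nonzero ⇒ E is nonsingular.
For each x ∈ F_19, compute rhs = x³ + 6·x + 13 mod 19, then count y ∈ F_19 with y² ≡ rhs.
  x = 0: rhs = 13, matching y values: none (0 points).
  x = 1: rhs = 1, matching y values: 1, 18 (2 points).
  x = 2: rhs = 14, matching y values: none (0 points).
  x = 3: rhs = 1, matching y values: 1, 18 (2 points).
  x = 4: rhs = 6, matching y values: 5, 14 (2 points).
  x = 5: rhs = 16, matching y values: 4, 15 (2 points).
  x = 6: rhs = 18, matching y values: none (0 points).
  x = 7: rhs = 18, matching y values: none (0 points).
  x = 8: rhs = 3, matching y values: none (0 points).
  x = 9: rhs = 17, matching y values: 6, 13 (2 points).
  x = 10: rhs = 9, matching y values: 3, 16 (2 points).
  x = 11: rhs = 4, matching y values: 2, 17 (2 points).
  x = 12: rhs = 8, matching y values: none (0 points).
  x = 13: rhs = 8, matching y values: none (0 points).
  x = 14: rhs = 10, matching y values: none (0 points).
  x = 15: rhs = 1, matching y values: 1, 18 (2 points).
  x = 16: rhs = 6, matching y values: 5, 14 (2 points).
  x = 17: rhs = 12, matching y values: none (0 points).
  x = 18: rhs = 6, matching y values: 5, 14 (2 points).
Total affine count: 20.
Full point count |E(F_19)| = 20 + 1 = 21.
Hasse bound: |21 − (19+1)| = |1| = 1 ≤ 2√19 ≈ 8.7178 ✓.


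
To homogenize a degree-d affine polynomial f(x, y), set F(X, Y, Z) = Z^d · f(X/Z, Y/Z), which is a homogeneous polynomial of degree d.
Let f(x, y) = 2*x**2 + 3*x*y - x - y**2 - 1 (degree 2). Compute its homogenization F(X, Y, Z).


F(X, Y, Z) = 2*X**2 + 3*X*Y - X*Z - Y**2 - Z**2

deg(f) = 2.
Substitute x = X/Z, y = Y/Z into f, then multiply by Z^2.
  monomial 2·x^2·y^0 ↦ 2·X^2·Y^0·Z^0.
  monomial 3·x^1·y^1 ↦ 3·X^1·Y^1·Z^0.
  monomial -1·x^1·y^0 ↦ -1·X^1·Y^0·Z^1.
  monomial -1·x^0·y^2 ↦ -1·X^0·Y^2·Z^0.
  monomial -1·x^0·y^0 ↦ -1·X^0·Y^0·Z^2.
Collecting: F(X, Y, Z) = 2*X**2 + 3*X*Y - X*Z - Y**2 - Z**2.


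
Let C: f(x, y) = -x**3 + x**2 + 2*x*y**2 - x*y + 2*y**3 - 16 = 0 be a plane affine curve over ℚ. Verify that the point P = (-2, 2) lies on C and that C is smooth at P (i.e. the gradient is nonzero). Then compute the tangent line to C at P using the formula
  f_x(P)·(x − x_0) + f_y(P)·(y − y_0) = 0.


Tangent line at P: -10*x + 10*y - 40 = 0.

Step 1: f(-2, 2) = 0, so P lies on C.
Step 2: partial derivatives
  f_x(x, y) = -3*x**2 + 2*x + 2*y**2 - y, f_y(x, y) = 4*x*y - x + 6*y**2.
  f_x(P) = -10, f_y(P) = 10 (gradient nonzero, so P is smooth).
Step 3: tangent line at P: -10·(x − -2) + 10·(y − 2) = 0.
Expanding: -10*x + 10*y - 40 = 0.


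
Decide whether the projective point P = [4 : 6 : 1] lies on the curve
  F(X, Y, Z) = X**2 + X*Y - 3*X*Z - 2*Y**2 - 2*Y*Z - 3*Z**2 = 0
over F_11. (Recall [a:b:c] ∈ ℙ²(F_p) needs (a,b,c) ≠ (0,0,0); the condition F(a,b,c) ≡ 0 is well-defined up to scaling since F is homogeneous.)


F(4,6,1) ≡ 7 (mod 11); P is NOT on the curve.

Evaluate F(4, 6, 1) term-by-term (mod 11).
  X**2 ↦ 1·16·1·1 = 16
  X*Y ↦ 1·4·6·1 = 24
  -3*X*Z ↦ -3·4·1·1 = -12
  -2*Y**2 ↦ -2·1·36·1 = -72
  -2*Y*Z ↦ -2·1·6·1 = -12
  -3*Z**2 ↦ -3·1·1·1 = -3
Sum: F(4, 6, 1) = (16) + (24) + (-12) + (-72) + (-12) + (-3) = -59.
Reducing mod 11: -59 ≡ 7 (mod 11).
Since F(a, b, c) ≡ 7 ≠ 0 (mod 11), P does NOT lie on the curve.


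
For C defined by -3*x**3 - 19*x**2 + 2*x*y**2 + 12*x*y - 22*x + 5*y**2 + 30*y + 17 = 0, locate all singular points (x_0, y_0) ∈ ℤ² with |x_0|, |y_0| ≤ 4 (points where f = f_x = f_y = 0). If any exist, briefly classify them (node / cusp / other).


Singular points: {(-2, -3)}; classification: node.

Compute partial derivatives:
  f_x = -9*x**2 - 38*x + 2*y**2 + 12*y - 22.
  f_y = 4*x*y + 12*x + 10*y + 30.
Scan x_0 ∈ {−4, ..., 4}. For each x_0, f_y(x_0, y) is a polynomial in y; find its integer roots y ∈ {−4, ..., 4}, then test f_x and f at those candidates.
  x = -4: f_y(-4, y) = -6*y - 18; vanishes at y ∈ {-3}. (-4, -3): f_x = -32 ≠ 0.
  x = -3: f_y(-3, y) = -2*y - 6; vanishes at y ∈ {-3}. (-3, -3): f_x = -7 ≠ 0.
  x = -2: f_y(-2, y) = 2*y + 6; vanishes at y ∈ {-3}. (-2, -3): f_x = 0, f = 0 — SINGULAR.
  x = -1: f_y(-1, y) = 6*y + 18; vanishes at y ∈ {-3}. (-1, -3): f_x = -11 ≠ 0.
  x = 0: f_y(0, y) = 10*y + 30; vanishes at y ∈ {-3}. (0, -3): f_x = -40 ≠ 0.
  x = 1: f_y(1, y) = 14*y + 42; vanishes at y ∈ {-3}. (1, -3): f_x = -87 ≠ 0.
  x = 2: f_y(2, y) = 18*y + 54; vanishes at y ∈ {-3}. (2, -3): f_x = -152 ≠ 0.
  x = 3: f_y(3, y) = 22*y + 66; vanishes at y ∈ {-3}. (3, -3): f_x = -235 ≠ 0.
  x = 4: f_y(4, y) = 26*y + 78; vanishes at y ∈ {-3}. (4, -3): f_x = -336 ≠ 0.
Only singular point on the grid: (-2, -3).
Classify: substitute x = -2 + u, y = -3 + v and expand: f = -3*u**3 - u**2 + 2*u*v**2 + v**2.
No constant or linear terms (consistent with a singular point). Quadratic part: -u**2 + v**2. Cubic part: -3*u**3 + 2*u*v**2.
The quadratic part v**2 - u**2 = (v − u)(v + u) splits into two distinct linear factors, so there are two distinct tangent lines y − -3 = ±(x − -2) — this is a node (ordinary double point).
Classification: node.


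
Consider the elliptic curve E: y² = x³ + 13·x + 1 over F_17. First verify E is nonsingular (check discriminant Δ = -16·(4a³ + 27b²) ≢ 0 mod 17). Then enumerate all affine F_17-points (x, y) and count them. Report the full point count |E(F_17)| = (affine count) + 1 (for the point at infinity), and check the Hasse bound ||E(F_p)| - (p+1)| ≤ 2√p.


Affine points = {(0, 1), (0, 16), (1, 7), (1, 10), (2, 1), (2, 16), (3, 4), (3, 13), (4, 7), (4, 10), (5, 2), (5, 15), (10, 3), (10, 14), (11, 8), (11, 9), (12, 7), (12, 10), (13, 2), (13, 15), (15, 1), (15, 16), (16, 2), (16, 15)}; affine count = 24; |E(F_17)| = 25.

Discriminant check: Δ ∝ 4a³ + 27b² = 4·13³ + 27·1² = 4·2197 + 27·1 ≡ 9 (mod 17). Nonzero ⇒ E is nonsingular.
For each x ∈ F_17, compute rhs = x³ + 13·x + 1 mod 17, then count y ∈ F_17 with y² ≡ rhs.
  x = 0: rhs = 1, matching y values: 1, 16 (2 points).
  x = 1: rhs = 15, matching y values: 7, 10 (2 points).
  x = 2: rhs = 1, matching y values: 1, 16 (2 points).
  x = 3: rhs = 16, matching y values: 4, 13 (2 points).
  x = 4: rhs = 15, matching y values: 7, 10 (2 points).
  x = 5: rhs = 4, matching y values: 2, 15 (2 points).
  x = 6: rhs = 6, matching y values: none (0 points).
  x = 7: rhs = 10, matching y values: none (0 points).
  x = 8: rhs = 5, matching y values: none (0 points).
  x = 9: rhs = 14, matching y values: none (0 points).
  x = 10: rhs = 9, matching y values: 3, 14 (2 points).
  x = 11: rhs = 13, matching y values: 8, 9 (2 points).
  x = 12: rhs = 15, matching y values: 7, 10 (2 points).
  x = 13: rhs = 4, matching y values: 2, 15 (2 points).
  x = 14: rhs = 3, matching y values: none (0 points).
  x = 15: rhs = 1, matching y values: 1, 16 (2 points).
  x = 16: rhs = 4, matching y values: 2, 15 (2 points).
Total affine count: 24.
Full point count |E(F_17)| = 24 + 1 = 25.
Hasse bound: |25 − (17+1)| = |7| = 7 ≤ 2√17 ≈ 8.2462 ✓.


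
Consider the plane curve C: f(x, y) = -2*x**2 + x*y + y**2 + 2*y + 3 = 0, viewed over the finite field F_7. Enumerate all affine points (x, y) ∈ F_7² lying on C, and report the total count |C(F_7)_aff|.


Affine F_7-points: {(2, 1), (2, 2), (3, 4), (3, 5), (6, 2), (6, 4)}; count = 6.

For each of the 49 pairs (x, y) ∈ F_7², evaluate f(x, y) mod 7. Record the zeros.
  x = 0: [0↦3, 1↦6, 2↦4, 3↦4, 4↦6, 5↦3, 6↦2]  zeros at y ∈ ∅
  x = 1: [0↦1, 1↦5, 2↦4, 3↦5, 4↦1, 5↦6, 6↦6]  zeros at y ∈ ∅
  x = 2: [0↦2, 1↦0, 2↦0, 3↦2, 4↦6, 5↦5, 6↦6]  zeros at y ∈ {1, 2}
  x = 3: [0↦6, 1↦5, 2↦6, 3↦2, 4↦0, 5↦0, 6↦2]  zeros at y ∈ {4, 5}
  x = 4: [0↦6, 1↦6, 2↦1, 3↦5, 4↦4, 5↦5, 6↦1]  zeros at y ∈ ∅
  x = 5: [0↦2, 1↦3, 2↦6, 3↦4, 4↦4, 5↦6, 6↦3]  zeros at y ∈ ∅
  x = 6: [0↦1, 1↦3, 2↦0, 3↦6, 4↦0, 5↦3, 6↦1]  zeros at y ∈ {2, 4}
Collecting zeros: affine points = {(2, 1), (2, 2), (3, 4), (3, 5), (6, 2), (6, 4)}.
Total count |C(F_7)_aff| = 6.


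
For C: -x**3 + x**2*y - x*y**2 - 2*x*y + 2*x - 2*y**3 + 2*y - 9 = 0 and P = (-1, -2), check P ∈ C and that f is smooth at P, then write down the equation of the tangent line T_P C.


Tangent line at P: 3*x - 23*y - 43 = 0.

Step 1: f(-1, -2) = 0, so P lies on C.
Step 2: partial derivatives
  f_x(x, y) = -3*x**2 + 2*x*y - y**2 - 2*y + 2, f_y(x, y) = x**2 - 2*x*y - 2*x - 6*y**2 + 2.
  f_x(P) = 3, f_y(P) = -23 (gradient nonzero, so P is smooth).
Step 3: tangent line at P: 3·(x − -1) + -23·(y − -2) = 0.
Expanding: 3*x - 23*y - 43 = 0.


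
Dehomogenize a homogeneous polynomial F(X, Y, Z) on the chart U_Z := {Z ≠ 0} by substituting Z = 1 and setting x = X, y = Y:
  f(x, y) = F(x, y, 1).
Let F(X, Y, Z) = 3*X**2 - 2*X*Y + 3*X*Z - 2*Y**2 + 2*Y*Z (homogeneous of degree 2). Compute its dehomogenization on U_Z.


f(x, y) = 3*x**2 - 2*x*y + 3*x - 2*y**2 + 2*y

On U_Z we set Z = 1. Each monomial c·X^i·Y^j·Z^k in F becomes c·x^i·y^j·1^k = c·x^i·y^j.
Substituting Z = 1: F(X, Y, 1) = 3*x**2 - 2*x*y + 3*x - 2*y**2 + 2*y.
Note: deg(f) ≤ deg(F) = 2; strict inequality happens when F is divisible by Z (lost terms).


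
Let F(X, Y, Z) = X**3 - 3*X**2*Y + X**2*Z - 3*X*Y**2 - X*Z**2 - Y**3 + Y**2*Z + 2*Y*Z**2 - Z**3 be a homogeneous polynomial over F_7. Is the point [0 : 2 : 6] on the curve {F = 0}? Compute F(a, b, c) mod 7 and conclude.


F(0,2,6) ≡ 0 (mod 7); P is on the curve.

Evaluate F(0, 2, 6) term-by-term (mod 7).
  X**3 ↦ 1·0·1·1 = 0
  -3*X**2*Y ↦ -3·0·2·1 = 0
  X**2*Z ↦ 1·0·1·6 = 0
  -3*X*Y**2 ↦ -3·0·4·1 = 0
  -X*Z**2 ↦ -1·0·1·36 = 0
  -Y**3 ↦ -1·1·8·1 = -8
  Y**2*Z ↦ 1·1·4·6 = 24
  2*Y*Z**2 ↦ 2·1·2·36 = 144
  -Z**3 ↦ -1·1·1·216 = -216
Sum: F(0, 2, 6) = (0) + (0) + (0) + (0) + (0) + (-8) + (24) + (144) + (-216) = -56.
Reducing mod 7: -56 ≡ 0 (mod 7).
Since F(a, b, c) ≡ 0 (mod 7), P lies on the curve.


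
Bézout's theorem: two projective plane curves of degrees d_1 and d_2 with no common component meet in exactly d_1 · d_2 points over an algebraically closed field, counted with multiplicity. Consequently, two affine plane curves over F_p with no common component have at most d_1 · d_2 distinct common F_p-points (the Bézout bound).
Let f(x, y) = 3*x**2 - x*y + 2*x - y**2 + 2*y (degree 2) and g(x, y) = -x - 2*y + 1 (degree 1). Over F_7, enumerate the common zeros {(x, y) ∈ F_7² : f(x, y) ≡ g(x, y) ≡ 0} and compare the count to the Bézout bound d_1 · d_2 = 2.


Common zeros: {(2, 3)}; count = 1; Bézout bound = 2.

deg(f) = 2, deg(g) = 1, so Bézout bound = 2.
Scan x ∈ F_7. For each x, list the y ∈ F_7 with f(x, y) ≡ 0 and those with g(x, y) ≡ 0 (mod 7); the common zeros in that column are the intersection.
  x = 0: f ≡ 0 at y ∈ {0, 2}; g ≡ 0 at y ∈ {4}; common: ∅.
  x = 1: f ≡ 0 at y ∈ {4}; g ≡ 0 at y ∈ {0}; common: ∅.
  x = 2: f ≡ 0 at y ∈ {3, 4}; g ≡ 0 at y ∈ {3}; common: {3}.
  x = 3: f ≡ 0 at y ∈ {3}; g ≡ 0 at y ∈ {6}; common: ∅.
  x = 4: f ≡ 0 at y ∈ {0, 5}; g ≡ 0 at y ∈ {2}; common: ∅.
  x = 5: f ≡ 0 at y ∈ ∅; g ≡ 0 at y ∈ {5}; common: ∅.
  x = 6: f ≡ 0 at y ∈ ∅; g ≡ 0 at y ∈ {1}; common: ∅.
Collecting: common zeros = {(2, 3)}, so the count is 1.
Comparison with the Bézout bound: 1 ≤ 2 = deg(f)·deg(g), as expected for curves with no common component (the affine F_7-count falls short of the bound because intersections may lie at infinity, over extension fields, or carry multiplicity).


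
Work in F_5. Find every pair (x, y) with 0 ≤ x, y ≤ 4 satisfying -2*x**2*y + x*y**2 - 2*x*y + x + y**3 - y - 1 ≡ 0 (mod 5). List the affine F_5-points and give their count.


Affine F_5-points: {(0, 2), (1, 0), (1, 4), (2, 4), (4, 2)}; count = 5.

For each of the 25 pairs (x, y) ∈ F_5², evaluate f(x, y) mod 5. Record the zeros.
  x = 0: [0↦4, 1↦4, 2↦0, 3↦3, 4↦4]  zeros at y ∈ {2}
  x = 1: [0↦0, 1↦2, 2↦2, 3↦1, 4↦0]  zeros at y ∈ {0, 4}
  x = 2: [0↦1, 1↦1, 2↦1, 3↦2, 4↦0]  zeros at y ∈ {4}
  x = 3: [0↦2, 1↦1, 2↦2, 3↦1, 4↦4]  zeros at y ∈ ∅
  x = 4: [0↦3, 1↦2, 2↦0, 3↦3, 4↦2]  zeros at y ∈ {2}
Collecting zeros: affine points = {(0, 2), (1, 0), (1, 4), (2, 4), (4, 2)}.
Total count |C(F_5)_aff| = 5.


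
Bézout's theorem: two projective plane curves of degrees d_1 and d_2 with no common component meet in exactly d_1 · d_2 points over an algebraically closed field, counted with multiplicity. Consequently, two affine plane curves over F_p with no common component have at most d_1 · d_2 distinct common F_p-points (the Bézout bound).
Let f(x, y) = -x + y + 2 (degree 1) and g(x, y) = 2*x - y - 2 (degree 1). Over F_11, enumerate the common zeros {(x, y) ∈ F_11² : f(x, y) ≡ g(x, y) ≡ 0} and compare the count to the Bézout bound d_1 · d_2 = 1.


Common zeros: {(0, 9)}; count = 1; Bézout bound = 1.

deg(f) = 1, deg(g) = 1, so Bézout bound = 1.
Scan x ∈ F_11. For each x, list the y ∈ F_11 with f(x, y) ≡ 0 and those with g(x, y) ≡ 0 (mod 11); the common zeros in that column are the intersection.
  x = 0: f ≡ 0 at y ∈ {9}; g ≡ 0 at y ∈ {9}; common: {9}.
  x = 1: f ≡ 0 at y ∈ {10}; g ≡ 0 at y ∈ {0}; common: ∅.
  x = 2: f ≡ 0 at y ∈ {0}; g ≡ 0 at y ∈ {2}; common: ∅.
  x = 3: f ≡ 0 at y ∈ {1}; g ≡ 0 at y ∈ {4}; common: ∅.
  x = 4: f ≡ 0 at y ∈ {2}; g ≡ 0 at y ∈ {6}; common: ∅.
  x = 5: f ≡ 0 at y ∈ {3}; g ≡ 0 at y ∈ {8}; common: ∅.
  x = 6: f ≡ 0 at y ∈ {4}; g ≡ 0 at y ∈ {10}; common: ∅.
  x = 7: f ≡ 0 at y ∈ {5}; g ≡ 0 at y ∈ {1}; common: ∅.
  x = 8: f ≡ 0 at y ∈ {6}; g ≡ 0 at y ∈ {3}; common: ∅.
  x = 9: f ≡ 0 at y ∈ {7}; g ≡ 0 at y ∈ {5}; common: ∅.
  x = 10: f ≡ 0 at y ∈ {8}; g ≡ 0 at y ∈ {7}; common: ∅.
Collecting: common zeros = {(0, 9)}, so the count is 1.
Comparison with the Bézout bound: 1 ≤ 1 = deg(f)·deg(g), as expected for curves with no common component (the bound is attained).


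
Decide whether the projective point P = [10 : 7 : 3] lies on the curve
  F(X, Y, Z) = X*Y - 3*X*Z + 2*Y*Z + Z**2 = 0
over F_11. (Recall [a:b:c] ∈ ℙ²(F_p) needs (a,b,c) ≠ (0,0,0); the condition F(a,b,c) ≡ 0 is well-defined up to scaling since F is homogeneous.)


F(10,7,3) ≡ 9 (mod 11); P is NOT on the curve.

Evaluate F(10, 7, 3) term-by-term (mod 11).
  X*Y ↦ 1·10·7·1 = 70
  -3*X*Z ↦ -3·10·1·3 = -90
  2*Y*Z ↦ 2·1·7·3 = 42
  Z**2 ↦ 1·1·1·9 = 9
Sum: F(10, 7, 3) = (70) + (-90) + (42) + (9) = 31.
Reducing mod 11: 31 ≡ 9 (mod 11).
Since F(a, b, c) ≡ 9 ≠ 0 (mod 11), P does NOT lie on the curve.


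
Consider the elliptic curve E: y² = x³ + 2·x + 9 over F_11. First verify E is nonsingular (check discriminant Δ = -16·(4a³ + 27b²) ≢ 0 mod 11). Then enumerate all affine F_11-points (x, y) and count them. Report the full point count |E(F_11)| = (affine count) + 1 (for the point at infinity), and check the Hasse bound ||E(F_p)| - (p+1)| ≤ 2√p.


Affine points = {(0, 3), (0, 8), (1, 1), (1, 10), (3, 3), (3, 8), (4, 2), (4, 9), (5, 1), (5, 10), (7, 5), (7, 6), (8, 3), (8, 8)}; affine count = 14; |E(F_11)| = 15.

Discriminant check: Δ ∝ 4a³ + 27b² = 4·2³ + 27·9² = 4·8 + 27·81 ≡ 8 (mod 11). Nonzero ⇒ E is nonsingular.
For each x ∈ F_11, compute rhs = x³ + 2·x + 9 mod 11, then count y ∈ F_11 with y² ≡ rhs.
  x = 0: rhs = 9, matching y values: 3, 8 (2 points).
  x = 1: rhs = 1, matching y values: 1, 10 (2 points).
  x = 2: rhs = 10, matching y values: none (0 points).
  x = 3: rhs = 9, matching y values: 3, 8 (2 points).
  x = 4: rhs = 4, matching y values: 2, 9 (2 points).
  x = 5: rhs = 1, matching y values: 1, 10 (2 points).
  x = 6: rhs = 6, matching y values: none (0 points).
  x = 7: rhs = 3, matching y values: 5, 6 (2 points).
  x = 8: rhs = 9, matching y values: 3, 8 (2 points).
  x = 9: rhs = 8, matching y values: none (0 points).
  x = 10: rhs = 6, matching y values: none (0 points).
Total affine count: 14.
Full point count |E(F_11)| = 14 + 1 = 15.
Hasse bound: |15 − (11+1)| = |3| = 3 ≤ 2√11 ≈ 6.6332 ✓.


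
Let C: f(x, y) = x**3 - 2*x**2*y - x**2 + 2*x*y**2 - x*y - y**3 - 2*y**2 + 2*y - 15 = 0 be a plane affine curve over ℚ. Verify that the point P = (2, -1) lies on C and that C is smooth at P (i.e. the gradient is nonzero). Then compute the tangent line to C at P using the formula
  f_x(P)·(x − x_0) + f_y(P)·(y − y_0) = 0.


Tangent line at P: 19*x - 15*y - 53 = 0.

Step 1: f(2, -1) = 0, so P lies on C.
Step 2: partial derivatives
  f_x(x, y) = 3*x**2 - 4*x*y - 2*x + 2*y**2 - y, f_y(x, y) = -2*x**2 + 4*x*y - x - 3*y**2 - 4*y + 2.
  f_x(P) = 19, f_y(P) = -15 (gradient nonzero, so P is smooth).
Step 3: tangent line at P: 19·(x − 2) + -15·(y − -1) = 0.
Expanding: 19*x - 15*y - 53 = 0.


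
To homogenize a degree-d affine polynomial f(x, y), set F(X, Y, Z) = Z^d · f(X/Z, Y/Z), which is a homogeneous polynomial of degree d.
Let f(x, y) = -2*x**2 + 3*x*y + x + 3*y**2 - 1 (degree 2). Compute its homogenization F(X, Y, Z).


F(X, Y, Z) = -2*X**2 + 3*X*Y + X*Z + 3*Y**2 - Z**2

deg(f) = 2.
Substitute x = X/Z, y = Y/Z into f, then multiply by Z^2.
  monomial -2·x^2·y^0 ↦ -2·X^2·Y^0·Z^0.
  monomial 3·x^1·y^1 ↦ 3·X^1·Y^1·Z^0.
  monomial 1·x^1·y^0 ↦ 1·X^1·Y^0·Z^1.
  monomial 3·x^0·y^2 ↦ 3·X^0·Y^2·Z^0.
  monomial -1·x^0·y^0 ↦ -1·X^0·Y^0·Z^2.
Collecting: F(X, Y, Z) = -2*X**2 + 3*X*Y + X*Z + 3*Y**2 - Z**2.


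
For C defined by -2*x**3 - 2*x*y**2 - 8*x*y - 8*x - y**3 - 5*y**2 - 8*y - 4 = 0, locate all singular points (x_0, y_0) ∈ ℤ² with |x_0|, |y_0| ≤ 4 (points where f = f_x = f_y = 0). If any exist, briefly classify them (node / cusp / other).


Singular points: {(0, -2)}; classification: cusp.

Compute partial derivatives:
  f_x = -6*x**2 - 2*y**2 - 8*y - 8.
  f_y = -4*x*y - 8*x - 3*y**2 - 10*y - 8.
Scan x_0 ∈ {−4, ..., 4}. For each x_0, f_y(x_0, y) is a polynomial in y; find its integer roots y ∈ {−4, ..., 4}, then test f_x and f at those candidates.
  x = -4: f_y(-4, y) = -3*y**2 + 6*y + 24; vanishes at y ∈ {-2, 4}. (-4, -2): f_x = -96 ≠ 0; (-4, 4): f_x = -168 ≠ 0.
  x = -3: f_y(-3, y) = -3*y**2 + 2*y + 16; vanishes at y ∈ {-2}. (-3, -2): f_x = -54 ≠ 0.
  x = -2: f_y(-2, y) = -3*y**2 - 2*y + 8; vanishes at y ∈ {-2}. (-2, -2): f_x = -24 ≠ 0.
  x = -1: f_y(-1, y) = -3*y**2 - 6*y; vanishes at y ∈ {-2, 0}. (-1, -2): f_x = -6 ≠ 0; (-1, 0): f_x = -14 ≠ 0.
  x = 0: f_y(0, y) = -3*y**2 - 10*y - 8; vanishes at y ∈ {-2}. (0, -2): f_x = 0, f = 0 — SINGULAR.
  x = 1: f_y(1, y) = -3*y**2 - 14*y - 16; vanishes at y ∈ {-2}. (1, -2): f_x = -6 ≠ 0.
  x = 2: f_y(2, y) = -3*y**2 - 18*y - 24; vanishes at y ∈ {-4, -2}. (2, -4): f_x = -32 ≠ 0; (2, -2): f_x = -24 ≠ 0.
  x = 3: f_y(3, y) = -3*y**2 - 22*y - 32; vanishes at y ∈ {-2}. (3, -2): f_x = -54 ≠ 0.
  x = 4: f_y(4, y) = -3*y**2 - 26*y - 40; vanishes at y ∈ {-2}. (4, -2): f_x = -96 ≠ 0.
Only singular point on the grid: (0, -2).
Classify: substitute x = 0 + u, y = -2 + v and expand: f = -2*u**3 - 2*u*v**2 - v**3 + v**2.
No constant or linear terms (consistent with a singular point). Quadratic part: v**2. Cubic part: -2*u**3 - 2*u*v**2 - v**3.
The quadratic part v**2 is a perfect square, so there is a single (double) tangent line v = 0, i.e. y = -2. Restricting the cubic part to that line (v = 0) leaves -2*u**3 ≠ 0, so f is not divisible by v and the branch is v² ≈ 2*u**3 to lowest order — this is a cusp.
Classification: cusp.


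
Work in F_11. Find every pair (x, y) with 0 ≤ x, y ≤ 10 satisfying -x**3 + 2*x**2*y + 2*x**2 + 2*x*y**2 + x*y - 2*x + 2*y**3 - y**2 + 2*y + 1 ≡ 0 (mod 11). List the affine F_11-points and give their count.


Affine F_11-points: {(0, 4), (1, 0), (1, 7), (1, 9), (2, 8), (3, 3), (3, 4), (3, 7), (6, 5), (7, 4), (9, 2)}; count = 11.

For each of the 121 pairs (x, y) ∈ F_11², evaluate f(x, y) mod 11. Record the zeros.
  x = 0: [0↦1, 1↦4, 2↦6, 3↦8, 4↦0, 5↦5, 6↦2, 7↦3, 8↦9, 9↦10, 10↦7]  zeros at y ∈ {4}
  x = 1: [0↦0, 1↦8, 2↦8, 3↦1, 4↦10, 5↦3, 6↦3, 7↦0, 8↦6, 9↦0, 10↦5]  zeros at y ∈ {0, 7, 9}
  x = 2: [0↦8, 1↦3, 2↦5, 3↦4, 4↦1, 5↦8, 6↦4, 7↦1, 8↦0, 9↦2, 10↦8]  zeros at y ∈ {8}
  x = 3: [0↦8, 1↦5, 2↦2, 3↦0, 4↦0, 5↦3, 6↦10, 7↦0, 8↦7, 9↦10, 10↦10]  zeros at y ∈ {3, 4, 7}
  x = 4: [0↦5, 1↦8, 2↦4, 3↦5, 4↦1, 5↦4, 6↦4, 7↦2, 8↦10, 9↦7, 10↦5]  zeros at y ∈ ∅
  x = 5: [0↦4, 1↦6, 2↦5, 3↦2, 4↦9, 5↦5, 6↦2, 7↦1, 8↦3, 9↦9, 10↦9]  zeros at y ∈ ∅
  x = 6: [0↦10, 1↦4, 2↦10, 3↦7, 4↦7, 5↦0, 6↦9, 7↦2, 8↦2, 9↦10, 10↦5]  zeros at y ∈ {5}
  x = 7: [0↦6, 1↦7, 2↦2, 3↦3, 4↦0, 5↦5, 6↦8, 7↦10, 8↦1, 9↦4, 10↦9]  zeros at y ∈ {4}
  x = 8: [0↦8, 1↦9, 2↦8, 3↦6, 4↦4, 5↦3, 6↦4, 7↦8, 8↦5, 9↦7, 10↦4]  zeros at y ∈ ∅
  x = 9: [0↦10, 1↦4, 2↦0, 3↦10, 4↦2, 5↦10, 6↦2, 7↦1, 8↦8, 9↦2, 10↦6]  zeros at y ∈ {2}
  x = 10: [0↦6, 1↦8, 2↦5, 3↦9, 4↦10, 5↦9, 6↦7, 7↦5, 8↦4, 9↦5, 10↦9]  zeros at y ∈ ∅
Collecting zeros: affine points = {(0, 4), (1, 0), (1, 7), (1, 9), (2, 8), (3, 3), (3, 4), (3, 7), (6, 5), (7, 4), (9, 2)}.
Total count |C(F_11)_aff| = 11.


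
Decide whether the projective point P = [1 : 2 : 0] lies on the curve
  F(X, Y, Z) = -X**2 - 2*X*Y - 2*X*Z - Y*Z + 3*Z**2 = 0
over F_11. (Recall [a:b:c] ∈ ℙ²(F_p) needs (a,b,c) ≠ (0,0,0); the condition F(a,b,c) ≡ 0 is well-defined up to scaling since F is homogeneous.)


F(1,2,0) ≡ 6 (mod 11); P is NOT on the curve.

Evaluate F(1, 2, 0) term-by-term (mod 11).
  -X**2 ↦ -1·1·1·1 = -1
  -2*X*Y ↦ -2·1·2·1 = -4
  -2*X*Z ↦ -2·1·1·0 = 0
  -Y*Z ↦ -1·1·2·0 = 0
  3*Z**2 ↦ 3·1·1·0 = 0
Sum: F(1, 2, 0) = (-1) + (-4) + (0) + (0) + (0) = -5.
Reducing mod 11: -5 ≡ 6 (mod 11).
Since F(a, b, c) ≡ 6 ≠ 0 (mod 11), P does NOT lie on the curve.


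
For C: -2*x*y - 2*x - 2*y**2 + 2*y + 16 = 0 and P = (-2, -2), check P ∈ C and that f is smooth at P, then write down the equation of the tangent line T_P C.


Tangent line at P: 2*x + 14*y + 32 = 0.

Step 1: f(-2, -2) = 0, so P lies on C.
Step 2: partial derivatives
  f_x(x, y) = -2*y - 2, f_y(x, y) = -2*x - 4*y + 2.
  f_x(P) = 2, f_y(P) = 14 (gradient nonzero, so P is smooth).
Step 3: tangent line at P: 2·(x − -2) + 14·(y − -2) = 0.
Expanding: 2*x + 14*y + 32 = 0.


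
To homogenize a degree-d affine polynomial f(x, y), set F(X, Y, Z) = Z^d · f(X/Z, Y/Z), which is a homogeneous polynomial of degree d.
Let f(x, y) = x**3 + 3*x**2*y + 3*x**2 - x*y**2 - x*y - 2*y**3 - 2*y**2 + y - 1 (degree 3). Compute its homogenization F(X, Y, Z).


F(X, Y, Z) = X**3 + 3*X**2*Y + 3*X**2*Z - X*Y**2 - X*Y*Z - 2*Y**3 - 2*Y**2*Z + Y*Z**2 - Z**3

deg(f) = 3.
Substitute x = X/Z, y = Y/Z into f, then multiply by Z^3.
  monomial 1·x^3·y^0 ↦ 1·X^3·Y^0·Z^0.
  monomial 3·x^2·y^1 ↦ 3·X^2·Y^1·Z^0.
  monomial 3·x^2·y^0 ↦ 3·X^2·Y^0·Z^1.
  monomial -1·x^1·y^2 ↦ -1·X^1·Y^2·Z^0.
  monomial -1·x^1·y^1 ↦ -1·X^1·Y^1·Z^1.
  monomial -2·x^0·y^3 ↦ -2·X^0·Y^3·Z^0.
  monomial -2·x^0·y^2 ↦ -2·X^0·Y^2·Z^1.
  monomial 1·x^0·y^1 ↦ 1·X^0·Y^1·Z^2.
  monomial -1·x^0·y^0 ↦ -1·X^0·Y^0·Z^3.
Collecting: F(X, Y, Z) = X**3 + 3*X**2*Y + 3*X**2*Z - X*Y**2 - X*Y*Z - 2*Y**3 - 2*Y**2*Z + Y*Z**2 - Z**3.


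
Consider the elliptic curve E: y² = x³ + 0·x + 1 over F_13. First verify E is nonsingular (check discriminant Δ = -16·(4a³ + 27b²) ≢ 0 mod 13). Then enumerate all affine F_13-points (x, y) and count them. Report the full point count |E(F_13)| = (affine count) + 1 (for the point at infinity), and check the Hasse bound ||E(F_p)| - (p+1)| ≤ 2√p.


Affine points = {(0, 1), (0, 12), (2, 3), (2, 10), (4, 0), (5, 3), (5, 10), (6, 3), (6, 10), (10, 0), (12, 0)}; affine count = 11; |E(F_13)| = 12.

Discriminant check: Δ ∝ 4a³ + 27b² = 4·0³ + 27·1² = 4·0 + 27·1 ≡ 1 (mod 13). Nonzero ⇒ E is nonsingular.
For each x ∈ F_13, compute rhs = x³ + 0·x + 1 mod 13, then count y ∈ F_13 with y² ≡ rhs.
  x = 0: rhs = 1, matching y values: 1, 12 (2 points).
  x = 1: rhs = 2, matching y values: none (0 points).
  x = 2: rhs = 9, matching y values: 3, 10 (2 points).
  x = 3: rhs = 2, matching y values: none (0 points).
  x = 4: rhs = 0, matching y values: 0 (1 points).
  x = 5: rhs = 9, matching y values: 3, 10 (2 points).
  x = 6: rhs = 9, matching y values: 3, 10 (2 points).
  x = 7: rhs = 6, matching y values: none (0 points).
  x = 8: rhs = 6, matching y values: none (0 points).
  x = 9: rhs = 2, matching y values: none (0 points).
  x = 10: rhs = 0, matching y values: 0 (1 points).
  x = 11: rhs = 6, matching y values: none (0 points).
  x = 12: rhs = 0, matching y values: 0 (1 points).
Total affine count: 11.
Full point count |E(F_13)| = 11 + 1 = 12.
Hasse bound: |12 − (13+1)| = |-2| = 2 ≤ 2√13 ≈ 7.2111 ✓.
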